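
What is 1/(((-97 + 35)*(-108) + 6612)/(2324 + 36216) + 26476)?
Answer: 9635/255099587 ≈ 3.7770e-5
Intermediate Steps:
1/(((-97 + 35)*(-108) + 6612)/(2324 + 36216) + 26476) = 1/((-62*(-108) + 6612)/38540 + 26476) = 1/((6696 + 6612)*(1/38540) + 26476) = 1/(13308*(1/38540) + 26476) = 1/(3327/9635 + 26476) = 1/(255099587/9635) = 9635/255099587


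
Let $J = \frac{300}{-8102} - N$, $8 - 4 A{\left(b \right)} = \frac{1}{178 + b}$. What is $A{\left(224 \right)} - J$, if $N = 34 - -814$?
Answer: $\frac{5537143949}{6514008} \approx 850.04$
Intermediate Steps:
$A{\left(b \right)} = 2 - \frac{1}{4 \left(178 + b\right)}$
$N = 848$ ($N = 34 + 814 = 848$)
$J = - \frac{3435398}{4051}$ ($J = \frac{300}{-8102} - 848 = 300 \left(- \frac{1}{8102}\right) - 848 = - \frac{150}{4051} - 848 = - \frac{3435398}{4051} \approx -848.04$)
$A{\left(224 \right)} - J = \frac{1423 + 8 \cdot 224}{4 \left(178 + 224\right)} - - \frac{3435398}{4051} = \frac{1423 + 1792}{4 \cdot 402} + \frac{3435398}{4051} = \frac{1}{4} \cdot \frac{1}{402} \cdot 3215 + \frac{3435398}{4051} = \frac{3215}{1608} + \frac{3435398}{4051} = \frac{5537143949}{6514008}$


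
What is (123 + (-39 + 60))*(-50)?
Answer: -7200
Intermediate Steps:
(123 + (-39 + 60))*(-50) = (123 + 21)*(-50) = 144*(-50) = -7200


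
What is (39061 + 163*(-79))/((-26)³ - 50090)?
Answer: -13092/33833 ≈ -0.38696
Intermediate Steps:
(39061 + 163*(-79))/((-26)³ - 50090) = (39061 - 12877)/(-17576 - 50090) = 26184/(-67666) = 26184*(-1/67666) = -13092/33833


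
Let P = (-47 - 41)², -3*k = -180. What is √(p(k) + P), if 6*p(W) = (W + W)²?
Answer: 4*√634 ≈ 100.72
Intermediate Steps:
k = 60 (k = -⅓*(-180) = 60)
p(W) = 2*W²/3 (p(W) = (W + W)²/6 = (2*W)²/6 = (4*W²)/6 = 2*W²/3)
P = 7744 (P = (-88)² = 7744)
√(p(k) + P) = √((⅔)*60² + 7744) = √((⅔)*3600 + 7744) = √(2400 + 7744) = √10144 = 4*√634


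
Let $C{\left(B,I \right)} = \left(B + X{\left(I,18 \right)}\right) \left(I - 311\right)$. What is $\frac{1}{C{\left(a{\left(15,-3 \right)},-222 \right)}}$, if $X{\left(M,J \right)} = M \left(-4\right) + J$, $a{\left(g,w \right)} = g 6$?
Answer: $- \frac{1}{530868} \approx -1.8837 \cdot 10^{-6}$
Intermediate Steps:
$a{\left(g,w \right)} = 6 g$
$X{\left(M,J \right)} = J - 4 M$ ($X{\left(M,J \right)} = - 4 M + J = J - 4 M$)
$C{\left(B,I \right)} = \left(-311 + I\right) \left(18 + B - 4 I\right)$ ($C{\left(B,I \right)} = \left(B - \left(-18 + 4 I\right)\right) \left(I - 311\right) = \left(18 + B - 4 I\right) \left(-311 + I\right) = \left(-311 + I\right) \left(18 + B - 4 I\right)$)
$\frac{1}{C{\left(a{\left(15,-3 \right)},-222 \right)}} = \frac{1}{-5598 - 311 \cdot 6 \cdot 15 - 4 \left(-222\right)^{2} + 1262 \left(-222\right) + 6 \cdot 15 \left(-222\right)} = \frac{1}{-5598 - 27990 - 197136 - 280164 + 90 \left(-222\right)} = \frac{1}{-5598 - 27990 - 197136 - 280164 - 19980} = \frac{1}{-530868} = - \frac{1}{530868}$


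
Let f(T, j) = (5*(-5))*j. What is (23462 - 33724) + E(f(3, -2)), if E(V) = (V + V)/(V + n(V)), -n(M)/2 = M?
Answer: -10264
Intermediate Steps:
n(M) = -2*M
f(T, j) = -25*j
E(V) = -2 (E(V) = (V + V)/(V - 2*V) = (2*V)/((-V)) = (2*V)*(-1/V) = -2)
(23462 - 33724) + E(f(3, -2)) = (23462 - 33724) - 2 = -10262 - 2 = -10264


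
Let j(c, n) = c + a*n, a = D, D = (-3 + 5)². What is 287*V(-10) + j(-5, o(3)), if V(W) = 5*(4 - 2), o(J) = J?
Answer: 2877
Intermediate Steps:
D = 4 (D = 2² = 4)
V(W) = 10 (V(W) = 5*2 = 10)
a = 4
j(c, n) = c + 4*n
287*V(-10) + j(-5, o(3)) = 287*10 + (-5 + 4*3) = 2870 + (-5 + 12) = 2870 + 7 = 2877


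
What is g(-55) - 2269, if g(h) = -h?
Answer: -2214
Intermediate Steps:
g(-55) - 2269 = -1*(-55) - 2269 = 55 - 2269 = -2214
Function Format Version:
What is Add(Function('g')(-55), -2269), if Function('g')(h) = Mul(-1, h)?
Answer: -2214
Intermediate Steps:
Add(Function('g')(-55), -2269) = Add(Mul(-1, -55), -2269) = Add(55, -2269) = -2214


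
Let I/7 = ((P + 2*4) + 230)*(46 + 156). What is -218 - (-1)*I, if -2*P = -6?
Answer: 340556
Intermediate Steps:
P = 3 (P = -1/2*(-6) = 3)
I = 340774 (I = 7*(((3 + 2*4) + 230)*(46 + 156)) = 7*(((3 + 8) + 230)*202) = 7*((11 + 230)*202) = 7*(241*202) = 7*48682 = 340774)
-218 - (-1)*I = -218 - (-1)*340774 = -218 - 1*(-340774) = -218 + 340774 = 340556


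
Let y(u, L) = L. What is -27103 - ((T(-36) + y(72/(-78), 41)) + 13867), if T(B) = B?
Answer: -40975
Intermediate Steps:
-27103 - ((T(-36) + y(72/(-78), 41)) + 13867) = -27103 - ((-36 + 41) + 13867) = -27103 - (5 + 13867) = -27103 - 1*13872 = -27103 - 13872 = -40975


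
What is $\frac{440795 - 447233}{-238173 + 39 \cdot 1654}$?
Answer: $\frac{2146}{57889} \approx 0.037071$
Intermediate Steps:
$\frac{440795 - 447233}{-238173 + 39 \cdot 1654} = - \frac{6438}{-238173 + 64506} = - \frac{6438}{-173667} = \left(-6438\right) \left(- \frac{1}{173667}\right) = \frac{2146}{57889}$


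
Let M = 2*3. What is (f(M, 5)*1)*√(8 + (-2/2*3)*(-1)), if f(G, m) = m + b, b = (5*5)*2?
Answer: 55*√11 ≈ 182.41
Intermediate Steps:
b = 50 (b = 25*2 = 50)
M = 6
f(G, m) = 50 + m (f(G, m) = m + 50 = 50 + m)
(f(M, 5)*1)*√(8 + (-2/2*3)*(-1)) = ((50 + 5)*1)*√(8 + (-2/2*3)*(-1)) = (55*1)*√(8 + (-2*½*3)*(-1)) = 55*√(8 - 1*3*(-1)) = 55*√(8 - 3*(-1)) = 55*√(8 + 3) = 55*√11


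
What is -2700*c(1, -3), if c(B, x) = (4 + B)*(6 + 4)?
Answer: -135000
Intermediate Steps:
c(B, x) = 40 + 10*B (c(B, x) = (4 + B)*10 = 40 + 10*B)
-2700*c(1, -3) = -2700*(40 + 10*1) = -2700*(40 + 10) = -2700*50 = -135000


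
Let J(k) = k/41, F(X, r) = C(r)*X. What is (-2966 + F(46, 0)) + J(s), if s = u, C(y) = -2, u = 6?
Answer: -125372/41 ≈ -3057.9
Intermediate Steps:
F(X, r) = -2*X
s = 6
J(k) = k/41 (J(k) = k*(1/41) = k/41)
(-2966 + F(46, 0)) + J(s) = (-2966 - 2*46) + (1/41)*6 = (-2966 - 92) + 6/41 = -3058 + 6/41 = -125372/41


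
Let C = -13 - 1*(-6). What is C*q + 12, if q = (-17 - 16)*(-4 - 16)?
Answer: -4608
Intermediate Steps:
C = -7 (C = -13 + 6 = -7)
q = 660 (q = -33*(-20) = 660)
C*q + 12 = -7*660 + 12 = -4620 + 12 = -4608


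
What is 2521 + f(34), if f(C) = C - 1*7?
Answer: 2548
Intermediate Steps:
f(C) = -7 + C (f(C) = C - 7 = -7 + C)
2521 + f(34) = 2521 + (-7 + 34) = 2521 + 27 = 2548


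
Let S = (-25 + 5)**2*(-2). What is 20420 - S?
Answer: 21220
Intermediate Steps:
S = -800 (S = (-20)**2*(-2) = 400*(-2) = -800)
20420 - S = 20420 - 1*(-800) = 20420 + 800 = 21220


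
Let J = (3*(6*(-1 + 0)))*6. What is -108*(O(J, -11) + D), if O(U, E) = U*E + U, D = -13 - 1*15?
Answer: -113616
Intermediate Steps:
D = -28 (D = -13 - 15 = -28)
J = -108 (J = (3*(6*(-1)))*6 = (3*(-6))*6 = -18*6 = -108)
O(U, E) = U + E*U (O(U, E) = E*U + U = U + E*U)
-108*(O(J, -11) + D) = -108*(-108*(1 - 11) - 28) = -108*(-108*(-10) - 28) = -108*(1080 - 28) = -108*1052 = -113616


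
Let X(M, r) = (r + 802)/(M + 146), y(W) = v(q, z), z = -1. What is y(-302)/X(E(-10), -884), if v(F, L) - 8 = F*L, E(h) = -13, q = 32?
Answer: 1596/41 ≈ 38.927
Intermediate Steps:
v(F, L) = 8 + F*L
y(W) = -24 (y(W) = 8 + 32*(-1) = 8 - 32 = -24)
X(M, r) = (802 + r)/(146 + M)
y(-302)/X(E(-10), -884) = -24*(146 - 13)/(802 - 884) = -24/(-82/133) = -24*(-133/82) = 1596/41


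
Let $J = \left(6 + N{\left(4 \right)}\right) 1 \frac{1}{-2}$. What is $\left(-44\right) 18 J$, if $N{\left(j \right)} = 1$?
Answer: $2772$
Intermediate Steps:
$J = - \frac{7}{2}$ ($J = \left(6 + 1\right) 1 \frac{1}{-2} = 7 \cdot 1 \left(- \frac{1}{2}\right) = 7 \left(- \frac{1}{2}\right) = - \frac{7}{2} \approx -3.5$)
$\left(-44\right) 18 J = \left(-44\right) 18 \left(- \frac{7}{2}\right) = \left(-792\right) \left(- \frac{7}{2}\right) = 2772$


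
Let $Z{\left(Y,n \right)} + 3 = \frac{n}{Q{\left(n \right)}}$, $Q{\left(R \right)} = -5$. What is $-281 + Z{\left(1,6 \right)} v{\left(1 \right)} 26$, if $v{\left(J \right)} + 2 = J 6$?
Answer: $- \frac{3589}{5} \approx -717.8$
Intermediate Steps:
$Z{\left(Y,n \right)} = -3 - \frac{n}{5}$ ($Z{\left(Y,n \right)} = -3 + \frac{n}{-5} = -3 + n \left(- \frac{1}{5}\right) = -3 - \frac{n}{5}$)
$v{\left(J \right)} = -2 + 6 J$ ($v{\left(J \right)} = -2 + J 6 = -2 + 6 J$)
$-281 + Z{\left(1,6 \right)} v{\left(1 \right)} 26 = -281 + \left(-3 - \frac{6}{5}\right) \left(-2 + 6 \cdot 1\right) 26 = -281 + \left(-3 - \frac{6}{5}\right) \left(-2 + 6\right) 26 = -281 + \left(- \frac{21}{5}\right) 4 \cdot 26 = -281 - \frac{2184}{5} = - \frac{3589}{5}$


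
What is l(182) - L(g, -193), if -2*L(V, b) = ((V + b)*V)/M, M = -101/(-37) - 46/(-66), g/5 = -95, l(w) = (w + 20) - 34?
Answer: 97207281/2092 ≈ 46466.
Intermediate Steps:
l(w) = -14 + w (l(w) = (20 + w) - 34 = -14 + w)
g = -475 (g = 5*(-95) = -475)
M = 4184/1221 (M = -101*(-1/37) - 46*(-1/66) = 101/37 + 23/33 = 4184/1221 ≈ 3.4267)
L(V, b) = -1221*V*(V + b)/8368 (L(V, b) = -(V + b)*V/(2*4184/1221) = -V*(V + b)*1221/(2*4184) = -1221*V*(V + b)/8368)
l(182) - L(g, -193) = (-14 + 182) - (-1221)*(-475)*(-475 - 193)/8368 = 168 - (-1221)*(-475)*(-668)/8368 = 168 - 1*(-96855825/2092) = 168 + 96855825/2092 = 97207281/2092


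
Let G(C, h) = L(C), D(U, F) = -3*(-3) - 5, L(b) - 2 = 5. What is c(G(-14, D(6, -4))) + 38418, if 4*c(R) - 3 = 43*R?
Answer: 38494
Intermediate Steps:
L(b) = 7 (L(b) = 2 + 5 = 7)
D(U, F) = 4 (D(U, F) = 9 - 5 = 4)
G(C, h) = 7
c(R) = 3/4 + 43*R/4 (c(R) = 3/4 + (43*R)/4 = 3/4 + 43*R/4)
c(G(-14, D(6, -4))) + 38418 = (3/4 + (43/4)*7) + 38418 = (3/4 + 301/4) + 38418 = 76 + 38418 = 38494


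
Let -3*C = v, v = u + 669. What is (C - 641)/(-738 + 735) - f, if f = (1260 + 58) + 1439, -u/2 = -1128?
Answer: -6655/3 ≈ -2218.3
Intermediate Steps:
u = 2256 (u = -2*(-1128) = 2256)
v = 2925 (v = 2256 + 669 = 2925)
C = -975 (C = -⅓*2925 = -975)
f = 2757 (f = 1318 + 1439 = 2757)
(C - 641)/(-738 + 735) - f = (-975 - 641)/(-738 + 735) - 1*2757 = -1616/(-3) - 2757 = -1616*(-⅓) - 2757 = 1616/3 - 2757 = -6655/3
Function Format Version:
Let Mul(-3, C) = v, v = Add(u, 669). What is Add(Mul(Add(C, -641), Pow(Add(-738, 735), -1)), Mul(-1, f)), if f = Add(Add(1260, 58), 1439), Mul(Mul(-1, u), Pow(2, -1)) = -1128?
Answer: Rational(-6655, 3) ≈ -2218.3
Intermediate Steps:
u = 2256 (u = Mul(-2, -1128) = 2256)
v = 2925 (v = Add(2256, 669) = 2925)
C = -975 (C = Mul(Rational(-1, 3), 2925) = -975)
f = 2757 (f = Add(1318, 1439) = 2757)
Add(Mul(Add(C, -641), Pow(Add(-738, 735), -1)), Mul(-1, f)) = Add(Mul(Add(-975, -641), Pow(Add(-738, 735), -1)), Mul(-1, 2757)) = Add(Mul(-1616, Pow(-3, -1)), -2757) = Add(Mul(-1616, Rational(-1, 3)), -2757) = Add(Rational(1616, 3), -2757) = Rational(-6655, 3)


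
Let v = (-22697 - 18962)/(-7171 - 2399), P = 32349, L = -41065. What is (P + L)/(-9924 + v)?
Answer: 83412120/94931021 ≈ 0.87866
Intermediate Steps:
v = 41659/9570 (v = -41659/(-9570) = -41659*(-1/9570) = 41659/9570 ≈ 4.3531)
(P + L)/(-9924 + v) = (32349 - 41065)/(-9924 + 41659/9570) = -8716/(-94931021/9570) = -8716*(-9570/94931021) = 83412120/94931021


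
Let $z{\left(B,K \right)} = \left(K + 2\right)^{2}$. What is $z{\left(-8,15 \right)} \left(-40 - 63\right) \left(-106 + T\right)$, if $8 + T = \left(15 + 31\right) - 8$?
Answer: $2262292$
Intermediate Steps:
$T = 30$ ($T = -8 + \left(\left(15 + 31\right) - 8\right) = -8 + \left(46 - 8\right) = -8 + 38 = 30$)
$z{\left(B,K \right)} = \left(2 + K\right)^{2}$
$z{\left(-8,15 \right)} \left(-40 - 63\right) \left(-106 + T\right) = \left(2 + 15\right)^{2} \left(-40 - 63\right) \left(-106 + 30\right) = 17^{2} \left(\left(-103\right) \left(-76\right)\right) = 289 \cdot 7828 = 2262292$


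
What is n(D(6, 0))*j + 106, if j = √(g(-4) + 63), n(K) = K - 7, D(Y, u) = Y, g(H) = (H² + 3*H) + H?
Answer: 106 - 3*√7 ≈ 98.063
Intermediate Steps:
g(H) = H² + 4*H
n(K) = -7 + K
j = 3*√7 (j = √(-4*(4 - 4) + 63) = √(-4*0 + 63) = √(0 + 63) = √63 = 3*√7 ≈ 7.9373)
n(D(6, 0))*j + 106 = (-7 + 6)*(3*√7) + 106 = -3*√7 + 106 = 106 - 3*√7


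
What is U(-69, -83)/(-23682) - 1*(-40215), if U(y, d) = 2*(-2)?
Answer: 476185817/11841 ≈ 40215.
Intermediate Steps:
U(y, d) = -4
U(-69, -83)/(-23682) - 1*(-40215) = -4/(-23682) - 1*(-40215) = -4*(-1/23682) + 40215 = 2/11841 + 40215 = 476185817/11841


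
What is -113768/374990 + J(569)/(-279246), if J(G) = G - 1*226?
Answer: -1449903659/4759748070 ≈ -0.30462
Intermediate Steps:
J(G) = -226 + G (J(G) = G - 226 = -226 + G)
-113768/374990 + J(569)/(-279246) = -113768/374990 + (-226 + 569)/(-279246) = -113768*1/374990 + 343*(-1/279246) = -56884/187495 - 343/279246 = -1449903659/4759748070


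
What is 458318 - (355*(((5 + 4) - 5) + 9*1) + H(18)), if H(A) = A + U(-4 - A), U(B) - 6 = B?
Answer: 453701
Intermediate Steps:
U(B) = 6 + B
H(A) = 2 (H(A) = A + (6 + (-4 - A)) = A + (2 - A) = 2)
458318 - (355*(((5 + 4) - 5) + 9*1) + H(18)) = 458318 - (355*(((5 + 4) - 5) + 9*1) + 2) = 458318 - (355*((9 - 5) + 9) + 2) = 458318 - (355*(4 + 9) + 2) = 458318 - (355*13 + 2) = 458318 - (4615 + 2) = 458318 - 1*4617 = 458318 - 4617 = 453701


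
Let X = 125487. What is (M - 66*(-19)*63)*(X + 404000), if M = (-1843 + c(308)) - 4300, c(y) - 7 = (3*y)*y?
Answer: 189269364046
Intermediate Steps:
c(y) = 7 + 3*y**2 (c(y) = 7 + (3*y)*y = 7 + 3*y**2)
M = 278456 (M = (-1843 + (7 + 3*308**2)) - 4300 = (-1843 + (7 + 3*94864)) - 4300 = (-1843 + (7 + 284592)) - 4300 = (-1843 + 284599) - 4300 = 282756 - 4300 = 278456)
(M - 66*(-19)*63)*(X + 404000) = (278456 - 66*(-19)*63)*(125487 + 404000) = (278456 + 1254*63)*529487 = (278456 + 79002)*529487 = 357458*529487 = 189269364046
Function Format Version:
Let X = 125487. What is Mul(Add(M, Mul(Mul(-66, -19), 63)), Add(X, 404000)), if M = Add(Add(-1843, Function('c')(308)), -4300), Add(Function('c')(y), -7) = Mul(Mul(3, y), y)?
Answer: 189269364046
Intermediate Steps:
Function('c')(y) = Add(7, Mul(3, Pow(y, 2))) (Function('c')(y) = Add(7, Mul(Mul(3, y), y)) = Add(7, Mul(3, Pow(y, 2))))
M = 278456 (M = Add(Add(-1843, Add(7, Mul(3, Pow(308, 2)))), -4300) = Add(Add(-1843, Add(7, Mul(3, 94864))), -4300) = Add(Add(-1843, Add(7, 284592)), -4300) = Add(Add(-1843, 284599), -4300) = Add(282756, -4300) = 278456)
Mul(Add(M, Mul(Mul(-66, -19), 63)), Add(X, 404000)) = Mul(Add(278456, Mul(Mul(-66, -19), 63)), Add(125487, 404000)) = Mul(Add(278456, Mul(1254, 63)), 529487) = Mul(Add(278456, 79002), 529487) = Mul(357458, 529487) = 189269364046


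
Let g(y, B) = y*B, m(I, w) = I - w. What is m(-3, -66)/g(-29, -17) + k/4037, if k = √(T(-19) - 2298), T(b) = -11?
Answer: 63/493 + I*√2309/4037 ≈ 0.12779 + 0.011903*I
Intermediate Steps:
k = I*√2309 (k = √(-11 - 2298) = √(-2309) = I*√2309 ≈ 48.052*I)
g(y, B) = B*y
m(-3, -66)/g(-29, -17) + k/4037 = (-3 - 1*(-66))/((-17*(-29))) + (I*√2309)/4037 = (-3 + 66)/493 + (I*√2309)*(1/4037) = 63*(1/493) + I*√2309/4037 = 63/493 + I*√2309/4037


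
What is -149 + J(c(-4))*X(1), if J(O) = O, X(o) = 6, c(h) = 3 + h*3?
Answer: -203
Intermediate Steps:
c(h) = 3 + 3*h
-149 + J(c(-4))*X(1) = -149 + (3 + 3*(-4))*6 = -149 + (3 - 12)*6 = -149 - 9*6 = -149 - 54 = -203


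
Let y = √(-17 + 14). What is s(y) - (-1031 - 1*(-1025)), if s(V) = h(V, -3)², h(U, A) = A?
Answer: 15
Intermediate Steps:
y = I*√3 (y = √(-3) = I*√3 ≈ 1.732*I)
s(V) = 9 (s(V) = (-3)² = 9)
s(y) - (-1031 - 1*(-1025)) = 9 - (-1031 - 1*(-1025)) = 9 - (-1031 + 1025) = 9 - 1*(-6) = 9 + 6 = 15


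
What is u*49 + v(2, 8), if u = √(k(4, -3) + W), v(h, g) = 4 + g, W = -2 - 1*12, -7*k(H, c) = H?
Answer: 12 + 7*I*√714 ≈ 12.0 + 187.05*I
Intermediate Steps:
k(H, c) = -H/7
W = -14 (W = -2 - 12 = -14)
u = I*√714/7 (u = √(-⅐*4 - 14) = √(-4/7 - 14) = √(-102/7) = I*√714/7 ≈ 3.8173*I)
u*49 + v(2, 8) = (I*√714/7)*49 + (4 + 8) = 7*I*√714 + 12 = 12 + 7*I*√714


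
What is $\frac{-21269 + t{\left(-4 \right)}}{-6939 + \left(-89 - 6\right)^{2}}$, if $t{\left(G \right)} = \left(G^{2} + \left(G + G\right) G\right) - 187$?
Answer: $- \frac{10704}{1043} \approx -10.263$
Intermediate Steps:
$t{\left(G \right)} = -187 + 3 G^{2}$ ($t{\left(G \right)} = \left(G^{2} + 2 G G\right) - 187 = \left(G^{2} + 2 G^{2}\right) - 187 = 3 G^{2} - 187 = -187 + 3 G^{2}$)
$\frac{-21269 + t{\left(-4 \right)}}{-6939 + \left(-89 - 6\right)^{2}} = \frac{-21269 - \left(187 - 3 \left(-4\right)^{2}\right)}{-6939 + \left(-89 - 6\right)^{2}} = \frac{-21269 + \left(-187 + 3 \cdot 16\right)}{-6939 + \left(-95\right)^{2}} = \frac{-21269 + \left(-187 + 48\right)}{-6939 + 9025} = \frac{-21269 - 139}{2086} = \left(-21408\right) \frac{1}{2086} = - \frac{10704}{1043}$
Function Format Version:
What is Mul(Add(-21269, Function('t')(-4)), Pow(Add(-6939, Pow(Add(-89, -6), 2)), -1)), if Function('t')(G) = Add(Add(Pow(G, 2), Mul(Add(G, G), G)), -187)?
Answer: Rational(-10704, 1043) ≈ -10.263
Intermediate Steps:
Function('t')(G) = Add(-187, Mul(3, Pow(G, 2))) (Function('t')(G) = Add(Add(Pow(G, 2), Mul(Mul(2, G), G)), -187) = Add(Add(Pow(G, 2), Mul(2, Pow(G, 2))), -187) = Add(Mul(3, Pow(G, 2)), -187) = Add(-187, Mul(3, Pow(G, 2))))
Mul(Add(-21269, Function('t')(-4)), Pow(Add(-6939, Pow(Add(-89, -6), 2)), -1)) = Mul(Add(-21269, Add(-187, Mul(3, Pow(-4, 2)))), Pow(Add(-6939, Pow(Add(-89, -6), 2)), -1)) = Mul(Add(-21269, Add(-187, Mul(3, 16))), Pow(Add(-6939, Pow(-95, 2)), -1)) = Mul(Add(-21269, Add(-187, 48)), Pow(Add(-6939, 9025), -1)) = Mul(Add(-21269, -139), Pow(2086, -1)) = Mul(-21408, Rational(1, 2086)) = Rational(-10704, 1043)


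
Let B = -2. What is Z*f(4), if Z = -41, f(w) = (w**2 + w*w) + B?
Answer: -1230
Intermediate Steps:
f(w) = -2 + 2*w**2 (f(w) = (w**2 + w*w) - 2 = (w**2 + w**2) - 2 = 2*w**2 - 2 = -2 + 2*w**2)
Z*f(4) = -41*(-2 + 2*4**2) = -41*(-2 + 2*16) = -41*(-2 + 32) = -41*30 = -1230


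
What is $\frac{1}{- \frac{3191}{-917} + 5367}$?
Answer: $\frac{917}{4924730} \approx 0.0001862$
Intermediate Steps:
$\frac{1}{- \frac{3191}{-917} + 5367} = \frac{1}{\left(-3191\right) \left(- \frac{1}{917}\right) + 5367} = \frac{1}{\frac{3191}{917} + 5367} = \frac{1}{\frac{4924730}{917}} = \frac{917}{4924730}$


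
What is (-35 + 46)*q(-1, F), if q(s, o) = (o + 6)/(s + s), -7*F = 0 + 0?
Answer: -33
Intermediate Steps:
F = 0 (F = -(0 + 0)/7 = -⅐*0 = 0)
q(s, o) = (6 + o)/(2*s) (q(s, o) = (6 + o)/((2*s)) = (6 + o)*(1/(2*s)) = (6 + o)/(2*s))
(-35 + 46)*q(-1, F) = (-35 + 46)*((½)*(6 + 0)/(-1)) = 11*((½)*(-1)*6) = 11*(-3) = -33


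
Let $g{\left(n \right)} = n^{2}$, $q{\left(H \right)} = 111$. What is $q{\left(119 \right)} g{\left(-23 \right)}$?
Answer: $58719$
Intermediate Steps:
$q{\left(119 \right)} g{\left(-23 \right)} = 111 \left(-23\right)^{2} = 111 \cdot 529 = 58719$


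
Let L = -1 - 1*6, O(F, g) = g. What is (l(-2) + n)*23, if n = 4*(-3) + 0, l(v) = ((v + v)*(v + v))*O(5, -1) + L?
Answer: -805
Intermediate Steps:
L = -7 (L = -1 - 6 = -7)
l(v) = -7 - 4*v**2 (l(v) = ((v + v)*(v + v))*(-1) - 7 = ((2*v)*(2*v))*(-1) - 7 = (4*v**2)*(-1) - 7 = -4*v**2 - 7 = -7 - 4*v**2)
n = -12 (n = -12 + 0 = -12)
(l(-2) + n)*23 = ((-7 - 4*(-2)**2) - 12)*23 = ((-7 - 4*4) - 12)*23 = ((-7 - 16) - 12)*23 = (-23 - 12)*23 = -35*23 = -805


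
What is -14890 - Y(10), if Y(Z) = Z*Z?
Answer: -14990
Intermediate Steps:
Y(Z) = Z²
-14890 - Y(10) = -14890 - 1*10² = -14890 - 1*100 = -14890 - 100 = -14990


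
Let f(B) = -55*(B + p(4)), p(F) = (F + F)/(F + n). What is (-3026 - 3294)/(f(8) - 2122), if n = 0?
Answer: 395/167 ≈ 2.3653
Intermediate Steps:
p(F) = 2 (p(F) = (F + F)/(F + 0) = (2*F)/F = 2)
f(B) = -110 - 55*B (f(B) = -55*(B + 2) = -55*(2 + B) = -110 - 55*B)
(-3026 - 3294)/(f(8) - 2122) = (-3026 - 3294)/((-110 - 55*8) - 2122) = -6320/((-110 - 440) - 2122) = -6320/(-550 - 2122) = -6320/(-2672) = -6320*(-1/2672) = 395/167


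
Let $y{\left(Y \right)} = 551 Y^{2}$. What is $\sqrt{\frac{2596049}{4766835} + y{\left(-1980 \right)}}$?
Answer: $\frac{\sqrt{49084256662895715624915}}{4766835} \approx 46477.0$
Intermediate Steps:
$\sqrt{\frac{2596049}{4766835} + y{\left(-1980 \right)}} = \sqrt{\frac{2596049}{4766835} + 551 \left(-1980\right)^{2}} = \sqrt{2596049 \cdot \frac{1}{4766835} + 551 \cdot 3920400} = \sqrt{\frac{2596049}{4766835} + 2160140400} = \sqrt{\frac{10297032866230049}{4766835}} = \frac{\sqrt{49084256662895715624915}}{4766835}$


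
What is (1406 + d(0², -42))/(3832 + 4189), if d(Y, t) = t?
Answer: 1364/8021 ≈ 0.17005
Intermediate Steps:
(1406 + d(0², -42))/(3832 + 4189) = (1406 - 42)/(3832 + 4189) = 1364/8021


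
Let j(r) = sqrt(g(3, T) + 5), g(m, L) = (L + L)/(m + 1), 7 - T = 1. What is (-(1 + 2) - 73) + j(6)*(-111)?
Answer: -76 - 222*sqrt(2) ≈ -389.96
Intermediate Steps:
T = 6 (T = 7 - 1*1 = 7 - 1 = 6)
g(m, L) = 2*L/(1 + m) (g(m, L) = (2*L)/(1 + m) = 2*L/(1 + m))
j(r) = 2*sqrt(2) (j(r) = sqrt(2*6/(1 + 3) + 5) = sqrt(2*6/4 + 5) = sqrt(2*6*(1/4) + 5) = sqrt(3 + 5) = sqrt(8) = 2*sqrt(2))
(-(1 + 2) - 73) + j(6)*(-111) = (-(1 + 2) - 73) + (2*sqrt(2))*(-111) = (-1*3 - 73) - 222*sqrt(2) = (-3 - 73) - 222*sqrt(2) = -76 - 222*sqrt(2)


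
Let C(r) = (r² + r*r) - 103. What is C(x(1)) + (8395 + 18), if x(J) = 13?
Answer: 8648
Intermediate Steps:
C(r) = -103 + 2*r² (C(r) = (r² + r²) - 103 = 2*r² - 103 = -103 + 2*r²)
C(x(1)) + (8395 + 18) = (-103 + 2*13²) + (8395 + 18) = (-103 + 2*169) + 8413 = (-103 + 338) + 8413 = 235 + 8413 = 8648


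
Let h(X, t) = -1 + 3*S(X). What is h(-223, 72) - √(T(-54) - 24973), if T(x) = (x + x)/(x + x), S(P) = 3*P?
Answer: -2008 - 2*I*√6243 ≈ -2008.0 - 158.03*I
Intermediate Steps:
T(x) = 1 (T(x) = (2*x)/((2*x)) = (2*x)*(1/(2*x)) = 1)
h(X, t) = -1 + 9*X (h(X, t) = -1 + 3*(3*X) = -1 + 9*X)
h(-223, 72) - √(T(-54) - 24973) = (-1 + 9*(-223)) - √(1 - 24973) = (-1 - 2007) - √(-24972) = -2008 - 2*I*√6243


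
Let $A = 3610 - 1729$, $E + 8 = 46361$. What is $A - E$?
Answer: $-44472$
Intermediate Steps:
$E = 46353$ ($E = -8 + 46361 = 46353$)
$A = 1881$
$A - E = 1881 - 46353 = -44472$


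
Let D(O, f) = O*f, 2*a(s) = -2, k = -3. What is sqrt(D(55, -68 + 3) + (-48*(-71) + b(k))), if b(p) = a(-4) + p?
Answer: 3*I*sqrt(19) ≈ 13.077*I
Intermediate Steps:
a(s) = -1 (a(s) = (1/2)*(-2) = -1)
b(p) = -1 + p
sqrt(D(55, -68 + 3) + (-48*(-71) + b(k))) = sqrt(55*(-68 + 3) + (-48*(-71) + (-1 - 3))) = sqrt(55*(-65) + (3408 - 4)) = sqrt(-3575 + 3404) = sqrt(-171) = 3*I*sqrt(19)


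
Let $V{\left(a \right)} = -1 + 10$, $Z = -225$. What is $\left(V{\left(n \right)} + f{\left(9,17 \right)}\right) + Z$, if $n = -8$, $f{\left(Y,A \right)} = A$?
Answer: $-199$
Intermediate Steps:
$V{\left(a \right)} = 9$
$\left(V{\left(n \right)} + f{\left(9,17 \right)}\right) + Z = \left(9 + 17\right) - 225 = 26 - 225 = -199$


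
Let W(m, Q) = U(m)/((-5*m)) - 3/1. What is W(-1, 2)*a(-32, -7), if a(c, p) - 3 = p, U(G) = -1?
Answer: 64/5 ≈ 12.800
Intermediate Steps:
a(c, p) = 3 + p
W(m, Q) = -3 + 1/(5*m) (W(m, Q) = -1/((-5*m)) - 3/1 = -(-1)/(5*m) - 3*1 = 1/(5*m) - 3 = -3 + 1/(5*m))
W(-1, 2)*a(-32, -7) = (-3 + (1/5)/(-1))*(3 - 7) = (-3 + (1/5)*(-1))*(-4) = (-3 - 1/5)*(-4) = -16/5*(-4) = 64/5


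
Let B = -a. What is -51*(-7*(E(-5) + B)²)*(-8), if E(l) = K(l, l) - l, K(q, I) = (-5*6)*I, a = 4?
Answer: -65119656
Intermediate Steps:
B = -4 (B = -1*4 = -4)
K(q, I) = -30*I
E(l) = -31*l (E(l) = -30*l - l = -31*l)
-51*(-7*(E(-5) + B)²)*(-8) = -51*(-7*(-31*(-5) - 4)²)*(-8) = -51*(-7*(155 - 4)²)*(-8) = -51*(-7*151²)*(-8) = -51*(-7*22801)*(-8) = -(-8139957)*(-8) = -51*1276856 = -65119656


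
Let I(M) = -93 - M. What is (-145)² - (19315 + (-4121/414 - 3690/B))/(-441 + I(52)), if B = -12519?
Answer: 7106259441839/337462164 ≈ 21058.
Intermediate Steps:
(-145)² - (19315 + (-4121/414 - 3690/B))/(-441 + I(52)) = (-145)² - (19315 + (-4121/414 - 3690/(-12519)))/(-441 + (-93 - 1*52)) = 21025 - (19315 + (-4121*1/414 - 3690*(-1/12519)))/(-441 + (-93 - 52)) = 21025 - (19315 + (-4121/414 + 410/1391))/(-441 - 145) = 21025 - (19315 - 5562571/575874)/(-586) = 21025 - 11117443739*(-1)/(575874*586) = 21025 - 1*(-11117443739/337462164) = 21025 + 11117443739/337462164 = 7106259441839/337462164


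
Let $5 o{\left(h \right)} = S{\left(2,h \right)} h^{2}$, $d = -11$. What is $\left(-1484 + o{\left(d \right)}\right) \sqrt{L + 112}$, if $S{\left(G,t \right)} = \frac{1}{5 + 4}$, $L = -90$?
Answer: $- \frac{66659 \sqrt{22}}{45} \approx -6948.0$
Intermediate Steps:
$S{\left(G,t \right)} = \frac{1}{9}$
$o{\left(h \right)} = \frac{h^{2}}{45}$ ($o{\left(h \right)} = \frac{\frac{1}{9} h^{2}}{5} = \frac{h^{2}}{45}$)
$\left(-1484 + o{\left(d \right)}\right) \sqrt{L + 112} = \left(-1484 + \frac{\left(-11\right)^{2}}{45}\right) \sqrt{-90 + 112} = \left(-1484 + \frac{1}{45} \cdot 121\right) \sqrt{22} = \left(-1484 + \frac{121}{45}\right) \sqrt{22} = - \frac{66659 \sqrt{22}}{45}$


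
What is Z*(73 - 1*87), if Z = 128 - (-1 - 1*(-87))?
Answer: -588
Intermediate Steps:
Z = 42 (Z = 128 - (-1 + 87) = 128 - 1*86 = 128 - 86 = 42)
Z*(73 - 1*87) = 42*(73 - 1*87) = 42*(73 - 87) = 42*(-14) = -588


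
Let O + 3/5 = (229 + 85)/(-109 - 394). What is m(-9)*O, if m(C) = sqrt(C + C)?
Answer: -9237*I*sqrt(2)/2515 ≈ -5.1941*I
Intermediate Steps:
m(C) = sqrt(2)*sqrt(C) (m(C) = sqrt(2*C) = sqrt(2)*sqrt(C))
O = -3079/2515 (O = -3/5 + (229 + 85)/(-109 - 394) = -3/5 + 314/(-503) = -3/5 + 314*(-1/503) = -3/5 - 314/503 = -3079/2515 ≈ -1.2243)
m(-9)*O = (sqrt(2)*sqrt(-9))*(-3079/2515) = (sqrt(2)*(3*I))*(-3079/2515) = (3*I*sqrt(2))*(-3079/2515) = -9237*I*sqrt(2)/2515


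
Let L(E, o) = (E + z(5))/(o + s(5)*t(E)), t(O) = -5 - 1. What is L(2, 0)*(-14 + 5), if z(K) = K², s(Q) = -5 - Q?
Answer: -81/20 ≈ -4.0500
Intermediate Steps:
t(O) = -6
L(E, o) = (25 + E)/(60 + o) (L(E, o) = (E + 5²)/(o + (-5 - 1*5)*(-6)) = (E + 25)/(o + (-5 - 5)*(-6)) = (25 + E)/(o - 10*(-6)) = (25 + E)/(o + 60) = (25 + E)/(60 + o))
L(2, 0)*(-14 + 5) = ((25 + 2)/(60 + 0))*(-14 + 5) = (27/60)*(-9) = ((1/60)*27)*(-9) = (9/20)*(-9) = -81/20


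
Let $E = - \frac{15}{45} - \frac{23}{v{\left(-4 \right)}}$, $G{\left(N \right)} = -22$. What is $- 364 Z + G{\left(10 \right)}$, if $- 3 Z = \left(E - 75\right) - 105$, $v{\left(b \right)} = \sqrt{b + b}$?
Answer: $- \frac{197122}{9} + \frac{2093 i \sqrt{2}}{3} \approx -21902.0 + 986.65 i$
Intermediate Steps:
$v{\left(b \right)} = \sqrt{2} \sqrt{b}$ ($v{\left(b \right)} = \sqrt{2 b} = \sqrt{2} \sqrt{b}$)
$E = - \frac{1}{3} + \frac{23 i \sqrt{2}}{4}$ ($E = - \frac{15}{45} - \frac{23}{\sqrt{2} \sqrt{-4}} = \left(-15\right) \frac{1}{45} - \frac{23}{\sqrt{2} \cdot 2 i} = - \frac{1}{3} - \frac{23}{2 i \sqrt{2}} = - \frac{1}{3} - 23 \left(- \frac{i \sqrt{2}}{4}\right) = - \frac{1}{3} + \frac{23 i \sqrt{2}}{4} \approx -0.33333 + 8.1317 i$)
$Z = \frac{541}{9} - \frac{23 i \sqrt{2}}{12}$ ($Z = - \frac{\left(\left(- \frac{1}{3} + \frac{23 i \sqrt{2}}{4}\right) - 75\right) - 105}{3} = - \frac{\left(- \frac{226}{3} + \frac{23 i \sqrt{2}}{4}\right) - 105}{3} = - \frac{- \frac{541}{3} + \frac{23 i \sqrt{2}}{4}}{3} = \frac{541}{9} - \frac{23 i \sqrt{2}}{12} \approx 60.111 - 2.7106 i$)
$- 364 Z + G{\left(10 \right)} = - 364 \left(\frac{541}{9} - \frac{23 i \sqrt{2}}{12}\right) - 22 = \left(- \frac{196924}{9} + \frac{2093 i \sqrt{2}}{3}\right) - 22 = - \frac{197122}{9} + \frac{2093 i \sqrt{2}}{3}$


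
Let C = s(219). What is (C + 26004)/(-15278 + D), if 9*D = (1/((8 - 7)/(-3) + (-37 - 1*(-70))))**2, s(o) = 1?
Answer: -249752020/146729911 ≈ -1.7021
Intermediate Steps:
C = 1
D = 1/9604 (D = (1/((8 - 7)/(-3) + (-37 - 1*(-70))))**2/9 = (1/(-1/3*1 + (-37 + 70)))**2/9 = (1/(-1/3 + 33))**2/9 = (1/(98/3))**2/9 = (3/98)**2/9 = (1/9)*(9/9604) = 1/9604 ≈ 0.00010412)
(C + 26004)/(-15278 + D) = (1 + 26004)/(-15278 + 1/9604) = 26005/(-146729911/9604) = 26005*(-9604/146729911) = -249752020/146729911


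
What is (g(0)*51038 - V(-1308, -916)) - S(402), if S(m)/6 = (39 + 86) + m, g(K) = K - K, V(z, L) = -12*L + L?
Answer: -13238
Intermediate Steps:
V(z, L) = -11*L
g(K) = 0
S(m) = 750 + 6*m (S(m) = 6*((39 + 86) + m) = 6*(125 + m) = 750 + 6*m)
(g(0)*51038 - V(-1308, -916)) - S(402) = (0*51038 - (-11)*(-916)) - (750 + 6*402) = (0 - 1*10076) - (750 + 2412) = (0 - 10076) - 1*3162 = -10076 - 3162 = -13238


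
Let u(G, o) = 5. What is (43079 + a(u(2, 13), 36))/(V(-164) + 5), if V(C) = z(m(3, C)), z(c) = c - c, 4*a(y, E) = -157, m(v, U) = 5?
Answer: 172159/20 ≈ 8608.0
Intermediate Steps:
a(y, E) = -157/4 (a(y, E) = (¼)*(-157) = -157/4)
z(c) = 0
V(C) = 0
(43079 + a(u(2, 13), 36))/(V(-164) + 5) = (43079 - 157/4)/(0 + 5) = (172159/4)/5 = (172159/4)*(⅕) = 172159/20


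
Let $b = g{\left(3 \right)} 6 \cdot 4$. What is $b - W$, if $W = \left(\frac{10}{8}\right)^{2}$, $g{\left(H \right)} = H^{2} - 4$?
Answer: $\frac{1895}{16} \approx 118.44$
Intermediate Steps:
$g{\left(H \right)} = -4 + H^{2}$ ($g{\left(H \right)} = H^{2} - 4 = -4 + H^{2}$)
$W = \frac{25}{16}$ ($W = \left(10 \cdot \frac{1}{8}\right)^{2} = \left(\frac{5}{4}\right)^{2} = \frac{25}{16} \approx 1.5625$)
$b = 120$ ($b = \left(-4 + 3^{2}\right) 6 \cdot 4 = \left(-4 + 9\right) 6 \cdot 4 = 5 \cdot 6 \cdot 4 = 30 \cdot 4 = 120$)
$b - W = 120 - \frac{25}{16} = \frac{1895}{16}$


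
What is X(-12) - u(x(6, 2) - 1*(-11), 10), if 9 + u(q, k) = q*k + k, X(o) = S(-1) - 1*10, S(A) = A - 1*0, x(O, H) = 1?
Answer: -132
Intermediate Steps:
S(A) = A (S(A) = A + 0 = A)
X(o) = -11 (X(o) = -1 - 1*10 = -1 - 10 = -11)
u(q, k) = -9 + k + k*q (u(q, k) = -9 + (q*k + k) = -9 + (k*q + k) = -9 + (k + k*q) = -9 + k + k*q)
X(-12) - u(x(6, 2) - 1*(-11), 10) = -11 - (-9 + 10 + 10*(1 - 1*(-11))) = -11 - (-9 + 10 + 10*(1 + 11)) = -11 - (-9 + 10 + 10*12) = -11 - (-9 + 10 + 120) = -11 - 1*121 = -11 - 121 = -132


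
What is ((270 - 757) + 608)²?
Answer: 14641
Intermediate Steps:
((270 - 757) + 608)² = (-487 + 608)² = 121² = 14641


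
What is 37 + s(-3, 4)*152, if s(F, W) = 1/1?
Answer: 189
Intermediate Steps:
s(F, W) = 1
37 + s(-3, 4)*152 = 37 + 1*152 = 37 + 152 = 189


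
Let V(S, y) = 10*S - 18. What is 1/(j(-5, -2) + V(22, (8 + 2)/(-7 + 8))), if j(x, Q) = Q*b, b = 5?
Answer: 1/192 ≈ 0.0052083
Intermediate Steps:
V(S, y) = -18 + 10*S
j(x, Q) = 5*Q (j(x, Q) = Q*5 = 5*Q)
1/(j(-5, -2) + V(22, (8 + 2)/(-7 + 8))) = 1/(5*(-2) + (-18 + 10*22)) = 1/(-10 + (-18 + 220)) = 1/(-10 + 202) = 1/192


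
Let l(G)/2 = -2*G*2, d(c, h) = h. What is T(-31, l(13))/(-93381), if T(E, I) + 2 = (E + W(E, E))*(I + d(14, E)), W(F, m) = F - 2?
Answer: -8638/93381 ≈ -0.092503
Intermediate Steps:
W(F, m) = -2 + F
l(G) = -8*G (l(G) = 2*(-2*G*2) = 2*(-4*G) = -8*G)
T(E, I) = -2 + (-2 + 2*E)*(E + I) (T(E, I) = -2 + (E + (-2 + E))*(I + E) = -2 + (-2 + 2*E)*(E + I))
T(-31, l(13))/(-93381) = (-2 - 2*(-31) - (-16)*13 + 2*(-31)² + 2*(-31)*(-8*13))/(-93381) = (-2 + 62 - 2*(-104) + 2*961 + 2*(-31)*(-104))*(-1/93381) = (-2 + 62 + 208 + 1922 + 6448)*(-1/93381) = 8638*(-1/93381) = -8638/93381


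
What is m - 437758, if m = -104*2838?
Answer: -732910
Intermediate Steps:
m = -295152
m - 437758 = -295152 - 437758 = -732910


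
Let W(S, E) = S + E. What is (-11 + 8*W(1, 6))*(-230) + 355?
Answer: -9995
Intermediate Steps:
W(S, E) = E + S
(-11 + 8*W(1, 6))*(-230) + 355 = (-11 + 8*(6 + 1))*(-230) + 355 = (-11 + 8*7)*(-230) + 355 = (-11 + 56)*(-230) + 355 = 45*(-230) + 355 = -10350 + 355 = -9995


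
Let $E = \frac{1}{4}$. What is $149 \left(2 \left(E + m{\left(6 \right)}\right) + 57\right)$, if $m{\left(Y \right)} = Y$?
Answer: $\frac{20711}{2} \approx 10356.0$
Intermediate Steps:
$E = \frac{1}{4} \approx 0.25$
$149 \left(2 \left(E + m{\left(6 \right)}\right) + 57\right) = 149 \left(2 \left(\frac{1}{4} + 6\right) + 57\right) = 149 \left(2 \cdot \frac{25}{4} + 57\right) = 149 \left(\frac{25}{2} + 57\right) = 149 \cdot \frac{139}{2} = \frac{20711}{2}$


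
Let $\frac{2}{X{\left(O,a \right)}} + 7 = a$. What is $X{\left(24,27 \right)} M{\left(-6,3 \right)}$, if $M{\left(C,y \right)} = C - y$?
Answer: $- \frac{9}{10} \approx -0.9$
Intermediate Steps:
$X{\left(O,a \right)} = \frac{2}{-7 + a}$
$X{\left(24,27 \right)} M{\left(-6,3 \right)} = \frac{2}{-7 + 27} \left(-6 - 3\right) = \frac{2}{20} \left(-6 - 3\right) = 2 \cdot \frac{1}{20} \left(-9\right) = \frac{1}{10} \left(-9\right) = - \frac{9}{10}$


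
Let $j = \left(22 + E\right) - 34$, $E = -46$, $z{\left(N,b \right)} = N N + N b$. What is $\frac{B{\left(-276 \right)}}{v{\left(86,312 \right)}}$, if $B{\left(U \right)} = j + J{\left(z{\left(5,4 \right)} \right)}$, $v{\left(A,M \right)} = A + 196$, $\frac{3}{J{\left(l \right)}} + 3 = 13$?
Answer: $- \frac{577}{2820} \approx -0.20461$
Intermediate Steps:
$z{\left(N,b \right)} = N^{2} + N b$
$J{\left(l \right)} = \frac{3}{10}$ ($J{\left(l \right)} = \frac{3}{-3 + 13} = \frac{3}{10}$)
$j = -58$ ($j = \left(22 - 46\right) - 34 = -24 - 34 = -58$)
$v{\left(A,M \right)} = 196 + A$
$B{\left(U \right)} = - \frac{577}{10}$ ($B{\left(U \right)} = -58 + \frac{3}{10} = - \frac{577}{10}$)
$\frac{B{\left(-276 \right)}}{v{\left(86,312 \right)}} = - \frac{577}{10 \left(196 + 86\right)} = - \frac{577}{10 \cdot 282} = \left(- \frac{577}{10}\right) \frac{1}{282} = - \frac{577}{2820}$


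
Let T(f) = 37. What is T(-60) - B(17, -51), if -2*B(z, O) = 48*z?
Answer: 445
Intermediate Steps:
B(z, O) = -24*z
T(-60) - B(17, -51) = 37 - (-24)*17 = 37 - 1*(-408) = 37 + 408 = 445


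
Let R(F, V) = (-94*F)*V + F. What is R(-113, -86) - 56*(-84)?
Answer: -908901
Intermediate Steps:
R(F, V) = F - 94*F*V (R(F, V) = -94*F*V + F = F - 94*F*V)
R(-113, -86) - 56*(-84) = -113*(1 - 94*(-86)) - 56*(-84) = -113*(1 + 8084) + 4704 = -113*8085 + 4704 = -913605 + 4704 = -908901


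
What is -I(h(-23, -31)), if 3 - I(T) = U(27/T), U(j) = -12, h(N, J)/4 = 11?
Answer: -15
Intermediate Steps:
h(N, J) = 44 (h(N, J) = 4*11 = 44)
I(T) = 15 (I(T) = 3 - 1*(-12) = 3 + 12 = 15)
-I(h(-23, -31)) = -1*15 = -15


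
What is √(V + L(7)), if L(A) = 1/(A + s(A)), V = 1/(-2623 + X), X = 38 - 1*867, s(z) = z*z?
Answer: √10257618/24164 ≈ 0.13254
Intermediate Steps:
s(z) = z²
X = -829 (X = 38 - 867 = -829)
V = -1/3452 (V = 1/(-2623 - 829) = 1/(-3452) = -1/3452 ≈ -0.00028969)
L(A) = 1/(A + A²)
√(V + L(7)) = √(-1/3452 + 1/(7*(1 + 7))) = √(-1/3452 + (⅐)/8) = √(-1/3452 + (⅐)*(⅛)) = √(-1/3452 + 1/56) = √(849/48328) = √10257618/24164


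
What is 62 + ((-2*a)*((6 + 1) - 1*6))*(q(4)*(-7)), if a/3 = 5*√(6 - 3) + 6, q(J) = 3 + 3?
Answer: 1574 + 1260*√3 ≈ 3756.4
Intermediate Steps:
q(J) = 6
a = 18 + 15*√3 (a = 3*(5*√(6 - 3) + 6) = 3*(5*√3 + 6) = 3*(6 + 5*√3) = 18 + 15*√3 ≈ 43.981)
62 + ((-2*a)*((6 + 1) - 1*6))*(q(4)*(-7)) = 62 + ((-2*(18 + 15*√3))*((6 + 1) - 1*6))*(6*(-7)) = 62 + ((-36 - 30*√3)*(7 - 6))*(-42) = 62 + ((-36 - 30*√3)*1)*(-42) = 62 + (-36 - 30*√3)*(-42) = 62 + (1512 + 1260*√3) = 1574 + 1260*√3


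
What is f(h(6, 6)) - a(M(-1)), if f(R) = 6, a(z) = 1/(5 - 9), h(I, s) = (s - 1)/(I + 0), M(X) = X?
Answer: 25/4 ≈ 6.2500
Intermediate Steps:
h(I, s) = (-1 + s)/I
a(z) = -¼ (a(z) = 1/(-4) = -¼)
f(h(6, 6)) - a(M(-1)) = 6 - 1*(-¼) = 6 + ¼ = 25/4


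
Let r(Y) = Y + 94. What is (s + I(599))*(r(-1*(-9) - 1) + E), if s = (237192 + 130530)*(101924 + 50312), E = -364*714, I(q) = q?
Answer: -14543405029099854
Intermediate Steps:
r(Y) = 94 + Y
E = -259896
s = 55980526392 (s = 367722*152236 = 55980526392)
(s + I(599))*(r(-1*(-9) - 1) + E) = (55980526392 + 599)*((94 + (-1*(-9) - 1)) - 259896) = 55980526991*((94 + (9 - 1)) - 259896) = 55980526991*((94 + 8) - 259896) = 55980526991*(102 - 259896) = 55980526991*(-259794) = -14543405029099854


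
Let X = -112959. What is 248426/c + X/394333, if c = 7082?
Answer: 48581297110/1396333153 ≈ 34.792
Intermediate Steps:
248426/c + X/394333 = 248426/7082 - 112959/394333 = 248426*(1/7082) - 112959*1/394333 = 124213/3541 - 112959/394333 = 48581297110/1396333153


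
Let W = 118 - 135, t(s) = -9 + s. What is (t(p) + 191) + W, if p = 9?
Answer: 174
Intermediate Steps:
W = -17
(t(p) + 191) + W = ((-9 + 9) + 191) - 17 = (0 + 191) - 17 = 191 - 17 = 174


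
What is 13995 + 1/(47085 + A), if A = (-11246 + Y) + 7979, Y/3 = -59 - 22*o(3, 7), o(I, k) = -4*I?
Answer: 621839836/44433 ≈ 13995.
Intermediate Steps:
Y = 615 (Y = 3*(-59 - (-88)*3) = 3*(-59 - 22*(-12)) = 3*(-59 + 264) = 3*205 = 615)
A = -2652 (A = (-11246 + 615) + 7979 = -10631 + 7979 = -2652)
13995 + 1/(47085 + A) = 13995 + 1/(47085 - 2652) = 13995 + 1/44433 = 621839836/44433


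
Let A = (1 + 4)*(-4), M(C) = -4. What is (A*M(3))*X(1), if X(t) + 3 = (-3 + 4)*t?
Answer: -160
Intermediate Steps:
A = -20 (A = 5*(-4) = -20)
X(t) = -3 + t (X(t) = -3 + (-3 + 4)*t = -3 + 1*t = -3 + t)
(A*M(3))*X(1) = (-20*(-4))*(-3 + 1) = 80*(-2) = -160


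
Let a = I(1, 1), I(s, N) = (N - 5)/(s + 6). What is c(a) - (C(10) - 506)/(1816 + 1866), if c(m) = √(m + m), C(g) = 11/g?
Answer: 5049/36820 + 2*I*√14/7 ≈ 0.13713 + 1.069*I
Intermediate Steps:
I(s, N) = (-5 + N)/(6 + s)
a = -4/7 (a = (-5 + 1)/(6 + 1) = -4/7 ≈ -0.57143)
c(m) = √2*√m (c(m) = √(2*m) = √2*√m)
c(a) - (C(10) - 506)/(1816 + 1866) = √2*√(-4/7) - (11/10 - 506)/(1816 + 1866) = √2*(2*I*√7/7) - (11*(⅒) - 506)/3682 = 2*I*√14/7 - (11/10 - 506)/3682 = 2*I*√14/7 - (-5049)/(10*3682) = 2*I*√14/7 - 1*(-5049/36820) = 2*I*√14/7 + 5049/36820 = 5049/36820 + 2*I*√14/7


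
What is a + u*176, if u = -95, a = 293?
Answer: -16427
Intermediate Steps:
a + u*176 = 293 - 95*176 = 293 - 16720 = -16427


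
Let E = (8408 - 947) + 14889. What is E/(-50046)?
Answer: -3725/8341 ≈ -0.44659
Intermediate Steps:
E = 22350 (E = 7461 + 14889 = 22350)
E/(-50046) = 22350/(-50046) = 22350*(-1/50046) = -3725/8341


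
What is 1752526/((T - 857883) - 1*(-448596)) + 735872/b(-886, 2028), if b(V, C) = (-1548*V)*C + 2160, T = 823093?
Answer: 152340222831043/35968288356027 ≈ 4.2354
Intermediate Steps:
b(V, C) = 2160 - 1548*C*V (b(V, C) = -1548*C*V + 2160 = 2160 - 1548*C*V)
1752526/((T - 857883) - 1*(-448596)) + 735872/b(-886, 2028) = 1752526/((823093 - 857883) - 1*(-448596)) + 735872/(2160 - 1548*2028*(-886)) = 1752526/(-34790 + 448596) + 735872/(2160 + 2781458784) = 1752526/413806 + 735872/2781460944 = 1752526*(1/413806) + 735872*(1/2781460944) = 876263/206903 + 45992/173841309 = 152340222831043/35968288356027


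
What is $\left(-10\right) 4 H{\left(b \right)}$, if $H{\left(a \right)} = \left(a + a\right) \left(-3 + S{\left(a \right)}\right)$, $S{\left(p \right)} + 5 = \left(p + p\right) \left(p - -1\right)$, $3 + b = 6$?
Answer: $-3840$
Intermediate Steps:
$b = 3$ ($b = -3 + 6 = 3$)
$S{\left(p \right)} = -5 + 2 p \left(1 + p\right)$ ($S{\left(p \right)} = -5 + \left(p + p\right) \left(p - -1\right) = -5 + 2 p \left(p + 1\right) = -5 + 2 p \left(1 + p\right)$)
$H{\left(a \right)} = 2 a \left(-8 + 2 a + 2 a^{2}\right)$ ($H{\left(a \right)} = \left(a + a\right) \left(-3 + \left(-5 + 2 a + 2 a^{2}\right)\right) = 2 a \left(-8 + 2 a + 2 a^{2}\right)$)
$\left(-10\right) 4 H{\left(b \right)} = \left(-10\right) 4 \cdot 4 \cdot 3 \left(-4 + 3 + 3^{2}\right) = - 40 \cdot 4 \cdot 3 \left(-4 + 3 + 9\right) = - 40 \cdot 4 \cdot 3 \cdot 8 = \left(-40\right) 96 = -3840$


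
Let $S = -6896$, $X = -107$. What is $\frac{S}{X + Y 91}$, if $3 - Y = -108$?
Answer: $- \frac{3448}{4997} \approx -0.69001$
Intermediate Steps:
$Y = 111$ ($Y = 3 - -108 = 3 + 108 = 111$)
$\frac{S}{X + Y 91} = - \frac{6896}{-107 + 111 \cdot 91} = - \frac{6896}{-107 + 10101} = - \frac{6896}{9994} = \left(-6896\right) \frac{1}{9994} = - \frac{3448}{4997}$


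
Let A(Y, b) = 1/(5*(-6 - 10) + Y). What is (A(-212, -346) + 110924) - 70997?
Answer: 11658683/292 ≈ 39927.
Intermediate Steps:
A(Y, b) = 1/(-80 + Y) (A(Y, b) = 1/(5*(-16) + Y) = 1/(-80 + Y))
(A(-212, -346) + 110924) - 70997 = (1/(-80 - 212) + 110924) - 70997 = (1/(-292) + 110924) - 70997 = (-1/292 + 110924) - 70997 = 32389807/292 - 70997 = 11658683/292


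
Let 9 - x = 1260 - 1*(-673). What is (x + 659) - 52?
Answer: -1317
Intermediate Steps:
x = -1924 (x = 9 - (1260 - 1*(-673)) = 9 - (1260 + 673) = 9 - 1*1933 = 9 - 1933 = -1924)
(x + 659) - 52 = (-1924 + 659) - 52 = -1265 - 52 = -1317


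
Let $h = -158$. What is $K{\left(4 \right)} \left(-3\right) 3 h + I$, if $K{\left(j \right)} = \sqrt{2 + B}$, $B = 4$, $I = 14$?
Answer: $14 + 1422 \sqrt{6} \approx 3497.2$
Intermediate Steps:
$K{\left(j \right)} = \sqrt{6}$ ($K{\left(j \right)} = \sqrt{2 + 4} = \sqrt{6}$)
$K{\left(4 \right)} \left(-3\right) 3 h + I = \sqrt{6} \left(-3\right) 3 \left(-158\right) + 14 = - 3 \sqrt{6} \cdot 3 \left(-158\right) + 14 = - 9 \sqrt{6} \left(-158\right) + 14 = 1422 \sqrt{6} + 14 = 14 + 1422 \sqrt{6}$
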